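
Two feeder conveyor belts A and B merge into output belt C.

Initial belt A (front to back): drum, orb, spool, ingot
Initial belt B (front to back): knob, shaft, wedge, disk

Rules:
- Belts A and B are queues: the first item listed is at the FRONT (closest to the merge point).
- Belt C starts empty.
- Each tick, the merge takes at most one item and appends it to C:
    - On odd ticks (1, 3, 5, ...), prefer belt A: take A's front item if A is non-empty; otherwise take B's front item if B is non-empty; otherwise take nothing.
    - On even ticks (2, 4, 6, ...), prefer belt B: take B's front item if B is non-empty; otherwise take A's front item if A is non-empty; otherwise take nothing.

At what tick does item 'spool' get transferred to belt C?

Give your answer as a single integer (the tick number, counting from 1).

Tick 1: prefer A, take drum from A; A=[orb,spool,ingot] B=[knob,shaft,wedge,disk] C=[drum]
Tick 2: prefer B, take knob from B; A=[orb,spool,ingot] B=[shaft,wedge,disk] C=[drum,knob]
Tick 3: prefer A, take orb from A; A=[spool,ingot] B=[shaft,wedge,disk] C=[drum,knob,orb]
Tick 4: prefer B, take shaft from B; A=[spool,ingot] B=[wedge,disk] C=[drum,knob,orb,shaft]
Tick 5: prefer A, take spool from A; A=[ingot] B=[wedge,disk] C=[drum,knob,orb,shaft,spool]

Answer: 5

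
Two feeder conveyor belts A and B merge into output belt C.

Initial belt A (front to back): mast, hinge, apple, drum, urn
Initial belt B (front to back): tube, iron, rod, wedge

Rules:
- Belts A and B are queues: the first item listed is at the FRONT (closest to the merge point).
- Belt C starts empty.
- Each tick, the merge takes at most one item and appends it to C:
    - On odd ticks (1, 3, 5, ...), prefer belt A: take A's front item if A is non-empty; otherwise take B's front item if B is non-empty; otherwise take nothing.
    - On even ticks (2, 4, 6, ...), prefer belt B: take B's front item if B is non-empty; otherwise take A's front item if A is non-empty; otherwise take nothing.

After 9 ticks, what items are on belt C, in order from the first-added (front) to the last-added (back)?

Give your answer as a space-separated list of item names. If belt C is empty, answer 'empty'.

Tick 1: prefer A, take mast from A; A=[hinge,apple,drum,urn] B=[tube,iron,rod,wedge] C=[mast]
Tick 2: prefer B, take tube from B; A=[hinge,apple,drum,urn] B=[iron,rod,wedge] C=[mast,tube]
Tick 3: prefer A, take hinge from A; A=[apple,drum,urn] B=[iron,rod,wedge] C=[mast,tube,hinge]
Tick 4: prefer B, take iron from B; A=[apple,drum,urn] B=[rod,wedge] C=[mast,tube,hinge,iron]
Tick 5: prefer A, take apple from A; A=[drum,urn] B=[rod,wedge] C=[mast,tube,hinge,iron,apple]
Tick 6: prefer B, take rod from B; A=[drum,urn] B=[wedge] C=[mast,tube,hinge,iron,apple,rod]
Tick 7: prefer A, take drum from A; A=[urn] B=[wedge] C=[mast,tube,hinge,iron,apple,rod,drum]
Tick 8: prefer B, take wedge from B; A=[urn] B=[-] C=[mast,tube,hinge,iron,apple,rod,drum,wedge]
Tick 9: prefer A, take urn from A; A=[-] B=[-] C=[mast,tube,hinge,iron,apple,rod,drum,wedge,urn]

Answer: mast tube hinge iron apple rod drum wedge urn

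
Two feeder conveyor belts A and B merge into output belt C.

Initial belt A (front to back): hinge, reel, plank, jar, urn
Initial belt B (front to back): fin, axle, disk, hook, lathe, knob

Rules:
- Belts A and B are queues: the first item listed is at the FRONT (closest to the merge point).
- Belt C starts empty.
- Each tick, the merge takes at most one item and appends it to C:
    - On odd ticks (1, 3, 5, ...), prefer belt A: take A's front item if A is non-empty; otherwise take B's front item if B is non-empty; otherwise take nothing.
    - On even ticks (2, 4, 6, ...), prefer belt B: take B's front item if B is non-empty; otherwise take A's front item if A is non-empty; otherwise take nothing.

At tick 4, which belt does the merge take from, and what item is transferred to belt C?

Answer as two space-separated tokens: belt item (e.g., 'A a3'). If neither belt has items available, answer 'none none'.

Answer: B axle

Derivation:
Tick 1: prefer A, take hinge from A; A=[reel,plank,jar,urn] B=[fin,axle,disk,hook,lathe,knob] C=[hinge]
Tick 2: prefer B, take fin from B; A=[reel,plank,jar,urn] B=[axle,disk,hook,lathe,knob] C=[hinge,fin]
Tick 3: prefer A, take reel from A; A=[plank,jar,urn] B=[axle,disk,hook,lathe,knob] C=[hinge,fin,reel]
Tick 4: prefer B, take axle from B; A=[plank,jar,urn] B=[disk,hook,lathe,knob] C=[hinge,fin,reel,axle]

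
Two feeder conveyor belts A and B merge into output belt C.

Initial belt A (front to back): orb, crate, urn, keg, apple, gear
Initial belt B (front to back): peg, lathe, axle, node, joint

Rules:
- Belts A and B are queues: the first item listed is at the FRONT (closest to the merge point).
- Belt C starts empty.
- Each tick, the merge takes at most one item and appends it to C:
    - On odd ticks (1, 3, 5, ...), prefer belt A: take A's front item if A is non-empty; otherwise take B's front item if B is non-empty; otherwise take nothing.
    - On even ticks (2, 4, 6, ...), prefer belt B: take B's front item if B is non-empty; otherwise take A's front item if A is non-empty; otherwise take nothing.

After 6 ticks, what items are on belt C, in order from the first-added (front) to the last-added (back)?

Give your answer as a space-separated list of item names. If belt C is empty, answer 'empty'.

Tick 1: prefer A, take orb from A; A=[crate,urn,keg,apple,gear] B=[peg,lathe,axle,node,joint] C=[orb]
Tick 2: prefer B, take peg from B; A=[crate,urn,keg,apple,gear] B=[lathe,axle,node,joint] C=[orb,peg]
Tick 3: prefer A, take crate from A; A=[urn,keg,apple,gear] B=[lathe,axle,node,joint] C=[orb,peg,crate]
Tick 4: prefer B, take lathe from B; A=[urn,keg,apple,gear] B=[axle,node,joint] C=[orb,peg,crate,lathe]
Tick 5: prefer A, take urn from A; A=[keg,apple,gear] B=[axle,node,joint] C=[orb,peg,crate,lathe,urn]
Tick 6: prefer B, take axle from B; A=[keg,apple,gear] B=[node,joint] C=[orb,peg,crate,lathe,urn,axle]

Answer: orb peg crate lathe urn axle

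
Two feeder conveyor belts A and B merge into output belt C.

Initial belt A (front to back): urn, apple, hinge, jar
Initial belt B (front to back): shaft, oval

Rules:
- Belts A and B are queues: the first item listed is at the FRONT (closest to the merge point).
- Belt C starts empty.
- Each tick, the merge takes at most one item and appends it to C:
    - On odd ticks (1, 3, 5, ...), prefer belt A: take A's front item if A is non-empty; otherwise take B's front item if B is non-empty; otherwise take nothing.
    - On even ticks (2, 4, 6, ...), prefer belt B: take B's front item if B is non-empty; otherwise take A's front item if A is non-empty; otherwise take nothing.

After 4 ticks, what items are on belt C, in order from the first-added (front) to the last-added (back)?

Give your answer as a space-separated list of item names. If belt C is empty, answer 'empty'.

Tick 1: prefer A, take urn from A; A=[apple,hinge,jar] B=[shaft,oval] C=[urn]
Tick 2: prefer B, take shaft from B; A=[apple,hinge,jar] B=[oval] C=[urn,shaft]
Tick 3: prefer A, take apple from A; A=[hinge,jar] B=[oval] C=[urn,shaft,apple]
Tick 4: prefer B, take oval from B; A=[hinge,jar] B=[-] C=[urn,shaft,apple,oval]

Answer: urn shaft apple oval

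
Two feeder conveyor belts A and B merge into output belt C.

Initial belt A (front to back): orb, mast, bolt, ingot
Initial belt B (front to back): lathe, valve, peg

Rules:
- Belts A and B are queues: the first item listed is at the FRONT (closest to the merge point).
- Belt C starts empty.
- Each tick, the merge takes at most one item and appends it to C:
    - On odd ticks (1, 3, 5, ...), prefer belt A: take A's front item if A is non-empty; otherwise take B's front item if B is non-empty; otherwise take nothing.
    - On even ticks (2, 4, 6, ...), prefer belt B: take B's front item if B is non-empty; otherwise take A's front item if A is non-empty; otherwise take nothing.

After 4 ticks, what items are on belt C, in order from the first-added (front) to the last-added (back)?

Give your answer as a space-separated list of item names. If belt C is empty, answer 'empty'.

Tick 1: prefer A, take orb from A; A=[mast,bolt,ingot] B=[lathe,valve,peg] C=[orb]
Tick 2: prefer B, take lathe from B; A=[mast,bolt,ingot] B=[valve,peg] C=[orb,lathe]
Tick 3: prefer A, take mast from A; A=[bolt,ingot] B=[valve,peg] C=[orb,lathe,mast]
Tick 4: prefer B, take valve from B; A=[bolt,ingot] B=[peg] C=[orb,lathe,mast,valve]

Answer: orb lathe mast valve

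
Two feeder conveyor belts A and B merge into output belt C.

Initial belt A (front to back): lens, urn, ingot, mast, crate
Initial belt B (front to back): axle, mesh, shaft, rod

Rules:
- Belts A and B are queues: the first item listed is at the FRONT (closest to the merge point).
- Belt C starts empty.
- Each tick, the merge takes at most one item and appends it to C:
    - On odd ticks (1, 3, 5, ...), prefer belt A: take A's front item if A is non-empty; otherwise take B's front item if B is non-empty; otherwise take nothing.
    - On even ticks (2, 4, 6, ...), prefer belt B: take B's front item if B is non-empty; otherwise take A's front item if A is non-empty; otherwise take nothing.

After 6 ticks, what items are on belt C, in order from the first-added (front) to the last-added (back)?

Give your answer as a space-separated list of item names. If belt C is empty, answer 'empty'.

Answer: lens axle urn mesh ingot shaft

Derivation:
Tick 1: prefer A, take lens from A; A=[urn,ingot,mast,crate] B=[axle,mesh,shaft,rod] C=[lens]
Tick 2: prefer B, take axle from B; A=[urn,ingot,mast,crate] B=[mesh,shaft,rod] C=[lens,axle]
Tick 3: prefer A, take urn from A; A=[ingot,mast,crate] B=[mesh,shaft,rod] C=[lens,axle,urn]
Tick 4: prefer B, take mesh from B; A=[ingot,mast,crate] B=[shaft,rod] C=[lens,axle,urn,mesh]
Tick 5: prefer A, take ingot from A; A=[mast,crate] B=[shaft,rod] C=[lens,axle,urn,mesh,ingot]
Tick 6: prefer B, take shaft from B; A=[mast,crate] B=[rod] C=[lens,axle,urn,mesh,ingot,shaft]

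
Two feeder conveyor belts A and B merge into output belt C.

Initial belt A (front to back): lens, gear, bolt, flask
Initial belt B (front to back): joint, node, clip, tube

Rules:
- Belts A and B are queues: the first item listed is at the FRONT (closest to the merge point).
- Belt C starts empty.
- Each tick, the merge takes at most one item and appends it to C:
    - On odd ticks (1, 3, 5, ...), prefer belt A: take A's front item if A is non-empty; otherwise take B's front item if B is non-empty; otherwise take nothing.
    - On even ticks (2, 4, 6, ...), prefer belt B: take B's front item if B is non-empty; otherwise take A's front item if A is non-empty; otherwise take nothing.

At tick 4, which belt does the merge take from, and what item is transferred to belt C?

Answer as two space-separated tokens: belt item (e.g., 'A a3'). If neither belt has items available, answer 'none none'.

Answer: B node

Derivation:
Tick 1: prefer A, take lens from A; A=[gear,bolt,flask] B=[joint,node,clip,tube] C=[lens]
Tick 2: prefer B, take joint from B; A=[gear,bolt,flask] B=[node,clip,tube] C=[lens,joint]
Tick 3: prefer A, take gear from A; A=[bolt,flask] B=[node,clip,tube] C=[lens,joint,gear]
Tick 4: prefer B, take node from B; A=[bolt,flask] B=[clip,tube] C=[lens,joint,gear,node]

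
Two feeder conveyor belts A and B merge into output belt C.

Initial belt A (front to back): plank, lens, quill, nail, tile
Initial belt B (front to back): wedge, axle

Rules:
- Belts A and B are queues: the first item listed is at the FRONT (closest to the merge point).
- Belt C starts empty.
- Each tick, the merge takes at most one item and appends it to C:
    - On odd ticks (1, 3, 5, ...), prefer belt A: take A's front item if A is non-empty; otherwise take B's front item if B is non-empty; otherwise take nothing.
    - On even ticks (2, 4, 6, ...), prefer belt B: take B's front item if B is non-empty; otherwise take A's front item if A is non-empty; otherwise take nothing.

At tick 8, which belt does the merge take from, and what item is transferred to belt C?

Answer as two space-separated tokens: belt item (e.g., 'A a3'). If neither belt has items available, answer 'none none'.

Tick 1: prefer A, take plank from A; A=[lens,quill,nail,tile] B=[wedge,axle] C=[plank]
Tick 2: prefer B, take wedge from B; A=[lens,quill,nail,tile] B=[axle] C=[plank,wedge]
Tick 3: prefer A, take lens from A; A=[quill,nail,tile] B=[axle] C=[plank,wedge,lens]
Tick 4: prefer B, take axle from B; A=[quill,nail,tile] B=[-] C=[plank,wedge,lens,axle]
Tick 5: prefer A, take quill from A; A=[nail,tile] B=[-] C=[plank,wedge,lens,axle,quill]
Tick 6: prefer B, take nail from A; A=[tile] B=[-] C=[plank,wedge,lens,axle,quill,nail]
Tick 7: prefer A, take tile from A; A=[-] B=[-] C=[plank,wedge,lens,axle,quill,nail,tile]
Tick 8: prefer B, both empty, nothing taken; A=[-] B=[-] C=[plank,wedge,lens,axle,quill,nail,tile]

Answer: none none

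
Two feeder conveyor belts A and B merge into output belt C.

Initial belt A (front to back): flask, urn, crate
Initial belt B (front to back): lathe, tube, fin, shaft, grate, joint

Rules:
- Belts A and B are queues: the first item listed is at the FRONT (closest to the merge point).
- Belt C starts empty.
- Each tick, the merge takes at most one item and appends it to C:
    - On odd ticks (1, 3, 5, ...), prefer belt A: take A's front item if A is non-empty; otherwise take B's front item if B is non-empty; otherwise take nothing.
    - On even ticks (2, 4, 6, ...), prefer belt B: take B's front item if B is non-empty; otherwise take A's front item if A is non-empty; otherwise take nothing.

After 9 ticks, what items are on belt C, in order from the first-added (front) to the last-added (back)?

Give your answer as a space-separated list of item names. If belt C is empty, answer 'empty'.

Answer: flask lathe urn tube crate fin shaft grate joint

Derivation:
Tick 1: prefer A, take flask from A; A=[urn,crate] B=[lathe,tube,fin,shaft,grate,joint] C=[flask]
Tick 2: prefer B, take lathe from B; A=[urn,crate] B=[tube,fin,shaft,grate,joint] C=[flask,lathe]
Tick 3: prefer A, take urn from A; A=[crate] B=[tube,fin,shaft,grate,joint] C=[flask,lathe,urn]
Tick 4: prefer B, take tube from B; A=[crate] B=[fin,shaft,grate,joint] C=[flask,lathe,urn,tube]
Tick 5: prefer A, take crate from A; A=[-] B=[fin,shaft,grate,joint] C=[flask,lathe,urn,tube,crate]
Tick 6: prefer B, take fin from B; A=[-] B=[shaft,grate,joint] C=[flask,lathe,urn,tube,crate,fin]
Tick 7: prefer A, take shaft from B; A=[-] B=[grate,joint] C=[flask,lathe,urn,tube,crate,fin,shaft]
Tick 8: prefer B, take grate from B; A=[-] B=[joint] C=[flask,lathe,urn,tube,crate,fin,shaft,grate]
Tick 9: prefer A, take joint from B; A=[-] B=[-] C=[flask,lathe,urn,tube,crate,fin,shaft,grate,joint]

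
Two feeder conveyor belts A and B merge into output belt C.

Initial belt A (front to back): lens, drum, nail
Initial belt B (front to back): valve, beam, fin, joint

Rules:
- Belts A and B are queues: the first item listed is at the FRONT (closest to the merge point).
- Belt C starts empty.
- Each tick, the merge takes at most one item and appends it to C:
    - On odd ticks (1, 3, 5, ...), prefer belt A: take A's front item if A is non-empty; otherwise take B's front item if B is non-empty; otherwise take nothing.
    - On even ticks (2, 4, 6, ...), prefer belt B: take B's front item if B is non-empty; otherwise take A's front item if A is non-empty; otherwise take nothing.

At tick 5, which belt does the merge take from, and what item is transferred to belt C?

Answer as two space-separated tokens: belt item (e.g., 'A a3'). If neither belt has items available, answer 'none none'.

Tick 1: prefer A, take lens from A; A=[drum,nail] B=[valve,beam,fin,joint] C=[lens]
Tick 2: prefer B, take valve from B; A=[drum,nail] B=[beam,fin,joint] C=[lens,valve]
Tick 3: prefer A, take drum from A; A=[nail] B=[beam,fin,joint] C=[lens,valve,drum]
Tick 4: prefer B, take beam from B; A=[nail] B=[fin,joint] C=[lens,valve,drum,beam]
Tick 5: prefer A, take nail from A; A=[-] B=[fin,joint] C=[lens,valve,drum,beam,nail]

Answer: A nail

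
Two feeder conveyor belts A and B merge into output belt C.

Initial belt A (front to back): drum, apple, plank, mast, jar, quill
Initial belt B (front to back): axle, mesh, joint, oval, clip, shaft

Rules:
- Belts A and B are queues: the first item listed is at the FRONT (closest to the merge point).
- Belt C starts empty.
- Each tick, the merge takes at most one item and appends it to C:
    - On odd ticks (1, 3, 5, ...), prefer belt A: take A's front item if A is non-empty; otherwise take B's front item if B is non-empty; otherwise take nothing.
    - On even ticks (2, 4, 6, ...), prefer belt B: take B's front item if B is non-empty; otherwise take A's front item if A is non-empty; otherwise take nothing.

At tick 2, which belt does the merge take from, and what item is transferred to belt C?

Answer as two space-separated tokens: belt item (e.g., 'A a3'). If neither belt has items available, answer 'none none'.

Tick 1: prefer A, take drum from A; A=[apple,plank,mast,jar,quill] B=[axle,mesh,joint,oval,clip,shaft] C=[drum]
Tick 2: prefer B, take axle from B; A=[apple,plank,mast,jar,quill] B=[mesh,joint,oval,clip,shaft] C=[drum,axle]

Answer: B axle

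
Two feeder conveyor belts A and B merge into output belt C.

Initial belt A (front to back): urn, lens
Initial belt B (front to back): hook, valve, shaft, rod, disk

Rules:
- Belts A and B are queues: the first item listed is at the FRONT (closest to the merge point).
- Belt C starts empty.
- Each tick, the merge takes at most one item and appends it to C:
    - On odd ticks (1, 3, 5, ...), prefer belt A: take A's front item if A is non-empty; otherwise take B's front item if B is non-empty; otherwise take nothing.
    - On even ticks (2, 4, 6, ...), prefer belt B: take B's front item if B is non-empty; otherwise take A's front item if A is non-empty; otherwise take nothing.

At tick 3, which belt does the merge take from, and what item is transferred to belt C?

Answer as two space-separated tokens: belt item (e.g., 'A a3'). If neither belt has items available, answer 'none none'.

Tick 1: prefer A, take urn from A; A=[lens] B=[hook,valve,shaft,rod,disk] C=[urn]
Tick 2: prefer B, take hook from B; A=[lens] B=[valve,shaft,rod,disk] C=[urn,hook]
Tick 3: prefer A, take lens from A; A=[-] B=[valve,shaft,rod,disk] C=[urn,hook,lens]

Answer: A lens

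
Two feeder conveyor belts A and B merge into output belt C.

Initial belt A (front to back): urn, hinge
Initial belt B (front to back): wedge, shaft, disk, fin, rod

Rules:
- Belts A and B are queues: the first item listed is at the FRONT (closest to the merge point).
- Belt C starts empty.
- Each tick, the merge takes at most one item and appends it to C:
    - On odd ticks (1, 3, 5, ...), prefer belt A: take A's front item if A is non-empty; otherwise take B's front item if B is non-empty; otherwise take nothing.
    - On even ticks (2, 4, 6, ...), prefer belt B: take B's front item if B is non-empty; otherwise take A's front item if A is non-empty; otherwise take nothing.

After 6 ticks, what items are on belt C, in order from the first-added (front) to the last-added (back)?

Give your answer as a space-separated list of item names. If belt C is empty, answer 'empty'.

Tick 1: prefer A, take urn from A; A=[hinge] B=[wedge,shaft,disk,fin,rod] C=[urn]
Tick 2: prefer B, take wedge from B; A=[hinge] B=[shaft,disk,fin,rod] C=[urn,wedge]
Tick 3: prefer A, take hinge from A; A=[-] B=[shaft,disk,fin,rod] C=[urn,wedge,hinge]
Tick 4: prefer B, take shaft from B; A=[-] B=[disk,fin,rod] C=[urn,wedge,hinge,shaft]
Tick 5: prefer A, take disk from B; A=[-] B=[fin,rod] C=[urn,wedge,hinge,shaft,disk]
Tick 6: prefer B, take fin from B; A=[-] B=[rod] C=[urn,wedge,hinge,shaft,disk,fin]

Answer: urn wedge hinge shaft disk fin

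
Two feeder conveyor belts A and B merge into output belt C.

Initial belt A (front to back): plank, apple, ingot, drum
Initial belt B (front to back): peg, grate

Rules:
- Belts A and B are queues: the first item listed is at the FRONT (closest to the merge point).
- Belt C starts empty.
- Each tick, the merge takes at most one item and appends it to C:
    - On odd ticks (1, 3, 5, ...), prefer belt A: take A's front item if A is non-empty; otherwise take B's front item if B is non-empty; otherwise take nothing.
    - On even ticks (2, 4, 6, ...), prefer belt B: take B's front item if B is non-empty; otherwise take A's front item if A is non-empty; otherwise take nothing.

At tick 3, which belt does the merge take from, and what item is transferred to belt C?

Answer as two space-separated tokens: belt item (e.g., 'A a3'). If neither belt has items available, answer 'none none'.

Tick 1: prefer A, take plank from A; A=[apple,ingot,drum] B=[peg,grate] C=[plank]
Tick 2: prefer B, take peg from B; A=[apple,ingot,drum] B=[grate] C=[plank,peg]
Tick 3: prefer A, take apple from A; A=[ingot,drum] B=[grate] C=[plank,peg,apple]

Answer: A apple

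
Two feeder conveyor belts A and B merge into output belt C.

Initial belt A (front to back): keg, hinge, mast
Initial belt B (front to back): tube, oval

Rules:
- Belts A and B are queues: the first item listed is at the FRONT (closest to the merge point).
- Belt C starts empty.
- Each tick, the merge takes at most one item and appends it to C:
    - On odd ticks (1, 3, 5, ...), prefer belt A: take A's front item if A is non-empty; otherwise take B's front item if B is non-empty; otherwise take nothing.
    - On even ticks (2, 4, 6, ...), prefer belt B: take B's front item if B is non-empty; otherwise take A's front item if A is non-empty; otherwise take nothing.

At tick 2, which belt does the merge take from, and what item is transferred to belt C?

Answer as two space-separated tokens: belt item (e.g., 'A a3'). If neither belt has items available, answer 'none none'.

Tick 1: prefer A, take keg from A; A=[hinge,mast] B=[tube,oval] C=[keg]
Tick 2: prefer B, take tube from B; A=[hinge,mast] B=[oval] C=[keg,tube]

Answer: B tube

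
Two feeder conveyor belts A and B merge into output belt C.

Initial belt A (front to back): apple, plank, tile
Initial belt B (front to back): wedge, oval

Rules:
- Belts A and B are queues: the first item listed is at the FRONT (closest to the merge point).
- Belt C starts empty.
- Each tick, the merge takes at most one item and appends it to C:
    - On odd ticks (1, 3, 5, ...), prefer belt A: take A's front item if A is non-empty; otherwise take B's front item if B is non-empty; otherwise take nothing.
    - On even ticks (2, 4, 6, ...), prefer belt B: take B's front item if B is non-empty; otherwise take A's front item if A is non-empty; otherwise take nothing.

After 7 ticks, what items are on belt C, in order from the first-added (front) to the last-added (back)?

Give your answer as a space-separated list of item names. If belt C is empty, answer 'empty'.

Answer: apple wedge plank oval tile

Derivation:
Tick 1: prefer A, take apple from A; A=[plank,tile] B=[wedge,oval] C=[apple]
Tick 2: prefer B, take wedge from B; A=[plank,tile] B=[oval] C=[apple,wedge]
Tick 3: prefer A, take plank from A; A=[tile] B=[oval] C=[apple,wedge,plank]
Tick 4: prefer B, take oval from B; A=[tile] B=[-] C=[apple,wedge,plank,oval]
Tick 5: prefer A, take tile from A; A=[-] B=[-] C=[apple,wedge,plank,oval,tile]
Tick 6: prefer B, both empty, nothing taken; A=[-] B=[-] C=[apple,wedge,plank,oval,tile]
Tick 7: prefer A, both empty, nothing taken; A=[-] B=[-] C=[apple,wedge,plank,oval,tile]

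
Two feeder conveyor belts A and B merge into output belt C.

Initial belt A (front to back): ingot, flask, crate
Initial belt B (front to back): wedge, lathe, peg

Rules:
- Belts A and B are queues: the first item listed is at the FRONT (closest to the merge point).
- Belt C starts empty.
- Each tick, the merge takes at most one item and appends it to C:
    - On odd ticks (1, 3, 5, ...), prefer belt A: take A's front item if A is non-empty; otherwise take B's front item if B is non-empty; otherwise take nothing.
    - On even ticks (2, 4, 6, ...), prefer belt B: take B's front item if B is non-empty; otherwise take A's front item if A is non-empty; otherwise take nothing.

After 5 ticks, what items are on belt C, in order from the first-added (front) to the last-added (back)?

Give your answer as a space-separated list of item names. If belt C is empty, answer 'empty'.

Tick 1: prefer A, take ingot from A; A=[flask,crate] B=[wedge,lathe,peg] C=[ingot]
Tick 2: prefer B, take wedge from B; A=[flask,crate] B=[lathe,peg] C=[ingot,wedge]
Tick 3: prefer A, take flask from A; A=[crate] B=[lathe,peg] C=[ingot,wedge,flask]
Tick 4: prefer B, take lathe from B; A=[crate] B=[peg] C=[ingot,wedge,flask,lathe]
Tick 5: prefer A, take crate from A; A=[-] B=[peg] C=[ingot,wedge,flask,lathe,crate]

Answer: ingot wedge flask lathe crate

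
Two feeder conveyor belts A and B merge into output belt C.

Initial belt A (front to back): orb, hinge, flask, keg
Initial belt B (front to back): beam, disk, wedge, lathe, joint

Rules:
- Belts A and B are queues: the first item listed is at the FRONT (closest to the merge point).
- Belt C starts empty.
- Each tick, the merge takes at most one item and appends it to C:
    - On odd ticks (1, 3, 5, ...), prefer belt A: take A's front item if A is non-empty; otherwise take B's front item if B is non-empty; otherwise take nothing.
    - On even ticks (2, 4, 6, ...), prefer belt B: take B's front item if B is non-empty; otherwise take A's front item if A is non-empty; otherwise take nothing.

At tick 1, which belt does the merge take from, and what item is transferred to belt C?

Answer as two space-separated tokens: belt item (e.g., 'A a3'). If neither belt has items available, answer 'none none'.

Tick 1: prefer A, take orb from A; A=[hinge,flask,keg] B=[beam,disk,wedge,lathe,joint] C=[orb]

Answer: A orb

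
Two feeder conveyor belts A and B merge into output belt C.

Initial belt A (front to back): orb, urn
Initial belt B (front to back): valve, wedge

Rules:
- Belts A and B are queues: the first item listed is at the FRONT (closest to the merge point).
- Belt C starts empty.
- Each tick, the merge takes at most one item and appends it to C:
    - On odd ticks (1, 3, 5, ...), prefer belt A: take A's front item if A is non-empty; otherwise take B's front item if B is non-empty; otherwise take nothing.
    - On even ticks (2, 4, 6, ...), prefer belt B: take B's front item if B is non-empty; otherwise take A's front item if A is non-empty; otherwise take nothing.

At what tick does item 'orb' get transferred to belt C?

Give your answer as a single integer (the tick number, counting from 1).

Answer: 1

Derivation:
Tick 1: prefer A, take orb from A; A=[urn] B=[valve,wedge] C=[orb]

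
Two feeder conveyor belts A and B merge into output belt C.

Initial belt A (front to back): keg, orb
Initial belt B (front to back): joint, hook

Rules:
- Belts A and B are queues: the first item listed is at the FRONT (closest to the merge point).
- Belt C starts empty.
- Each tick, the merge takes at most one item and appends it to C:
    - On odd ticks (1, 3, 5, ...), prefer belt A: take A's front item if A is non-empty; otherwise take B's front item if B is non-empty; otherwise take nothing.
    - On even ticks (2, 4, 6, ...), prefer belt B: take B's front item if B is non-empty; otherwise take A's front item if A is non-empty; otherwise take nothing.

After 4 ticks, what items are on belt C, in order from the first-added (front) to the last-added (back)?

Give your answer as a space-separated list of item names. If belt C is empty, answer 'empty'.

Answer: keg joint orb hook

Derivation:
Tick 1: prefer A, take keg from A; A=[orb] B=[joint,hook] C=[keg]
Tick 2: prefer B, take joint from B; A=[orb] B=[hook] C=[keg,joint]
Tick 3: prefer A, take orb from A; A=[-] B=[hook] C=[keg,joint,orb]
Tick 4: prefer B, take hook from B; A=[-] B=[-] C=[keg,joint,orb,hook]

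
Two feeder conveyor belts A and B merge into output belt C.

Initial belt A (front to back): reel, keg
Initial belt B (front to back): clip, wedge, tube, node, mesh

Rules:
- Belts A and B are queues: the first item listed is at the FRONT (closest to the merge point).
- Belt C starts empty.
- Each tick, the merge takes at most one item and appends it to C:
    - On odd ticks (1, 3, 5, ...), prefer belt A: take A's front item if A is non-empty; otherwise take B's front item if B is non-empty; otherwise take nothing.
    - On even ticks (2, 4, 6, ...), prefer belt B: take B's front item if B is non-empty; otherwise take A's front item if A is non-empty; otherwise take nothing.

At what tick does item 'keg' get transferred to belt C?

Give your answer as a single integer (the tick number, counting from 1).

Answer: 3

Derivation:
Tick 1: prefer A, take reel from A; A=[keg] B=[clip,wedge,tube,node,mesh] C=[reel]
Tick 2: prefer B, take clip from B; A=[keg] B=[wedge,tube,node,mesh] C=[reel,clip]
Tick 3: prefer A, take keg from A; A=[-] B=[wedge,tube,node,mesh] C=[reel,clip,keg]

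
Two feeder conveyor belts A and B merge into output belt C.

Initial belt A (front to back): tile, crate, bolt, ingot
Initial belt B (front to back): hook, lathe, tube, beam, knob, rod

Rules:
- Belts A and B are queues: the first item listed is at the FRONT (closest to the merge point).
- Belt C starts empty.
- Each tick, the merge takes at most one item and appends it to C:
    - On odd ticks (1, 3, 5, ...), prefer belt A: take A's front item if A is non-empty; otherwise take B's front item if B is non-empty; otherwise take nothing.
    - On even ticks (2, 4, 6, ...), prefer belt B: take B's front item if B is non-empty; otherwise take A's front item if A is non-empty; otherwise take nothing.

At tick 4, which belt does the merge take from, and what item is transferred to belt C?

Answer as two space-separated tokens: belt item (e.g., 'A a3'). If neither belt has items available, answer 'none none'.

Answer: B lathe

Derivation:
Tick 1: prefer A, take tile from A; A=[crate,bolt,ingot] B=[hook,lathe,tube,beam,knob,rod] C=[tile]
Tick 2: prefer B, take hook from B; A=[crate,bolt,ingot] B=[lathe,tube,beam,knob,rod] C=[tile,hook]
Tick 3: prefer A, take crate from A; A=[bolt,ingot] B=[lathe,tube,beam,knob,rod] C=[tile,hook,crate]
Tick 4: prefer B, take lathe from B; A=[bolt,ingot] B=[tube,beam,knob,rod] C=[tile,hook,crate,lathe]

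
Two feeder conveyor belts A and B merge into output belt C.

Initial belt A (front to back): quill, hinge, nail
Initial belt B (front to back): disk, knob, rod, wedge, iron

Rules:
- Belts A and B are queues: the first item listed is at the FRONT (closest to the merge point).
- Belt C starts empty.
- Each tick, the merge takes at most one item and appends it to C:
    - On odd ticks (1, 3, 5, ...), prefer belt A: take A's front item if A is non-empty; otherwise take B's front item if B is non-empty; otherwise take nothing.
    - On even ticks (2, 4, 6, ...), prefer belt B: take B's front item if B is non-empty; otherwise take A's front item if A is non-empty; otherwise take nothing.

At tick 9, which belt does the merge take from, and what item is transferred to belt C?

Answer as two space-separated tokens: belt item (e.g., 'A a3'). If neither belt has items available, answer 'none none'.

Tick 1: prefer A, take quill from A; A=[hinge,nail] B=[disk,knob,rod,wedge,iron] C=[quill]
Tick 2: prefer B, take disk from B; A=[hinge,nail] B=[knob,rod,wedge,iron] C=[quill,disk]
Tick 3: prefer A, take hinge from A; A=[nail] B=[knob,rod,wedge,iron] C=[quill,disk,hinge]
Tick 4: prefer B, take knob from B; A=[nail] B=[rod,wedge,iron] C=[quill,disk,hinge,knob]
Tick 5: prefer A, take nail from A; A=[-] B=[rod,wedge,iron] C=[quill,disk,hinge,knob,nail]
Tick 6: prefer B, take rod from B; A=[-] B=[wedge,iron] C=[quill,disk,hinge,knob,nail,rod]
Tick 7: prefer A, take wedge from B; A=[-] B=[iron] C=[quill,disk,hinge,knob,nail,rod,wedge]
Tick 8: prefer B, take iron from B; A=[-] B=[-] C=[quill,disk,hinge,knob,nail,rod,wedge,iron]
Tick 9: prefer A, both empty, nothing taken; A=[-] B=[-] C=[quill,disk,hinge,knob,nail,rod,wedge,iron]

Answer: none none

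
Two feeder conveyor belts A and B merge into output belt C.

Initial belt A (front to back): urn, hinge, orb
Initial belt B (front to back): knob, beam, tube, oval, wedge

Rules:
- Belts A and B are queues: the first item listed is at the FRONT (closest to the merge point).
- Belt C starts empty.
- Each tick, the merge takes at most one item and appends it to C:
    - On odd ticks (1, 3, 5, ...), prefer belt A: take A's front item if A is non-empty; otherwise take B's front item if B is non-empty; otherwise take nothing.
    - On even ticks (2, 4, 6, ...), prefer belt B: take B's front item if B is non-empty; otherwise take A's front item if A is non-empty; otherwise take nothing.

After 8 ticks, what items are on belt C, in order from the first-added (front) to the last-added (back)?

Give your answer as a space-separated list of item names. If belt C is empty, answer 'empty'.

Tick 1: prefer A, take urn from A; A=[hinge,orb] B=[knob,beam,tube,oval,wedge] C=[urn]
Tick 2: prefer B, take knob from B; A=[hinge,orb] B=[beam,tube,oval,wedge] C=[urn,knob]
Tick 3: prefer A, take hinge from A; A=[orb] B=[beam,tube,oval,wedge] C=[urn,knob,hinge]
Tick 4: prefer B, take beam from B; A=[orb] B=[tube,oval,wedge] C=[urn,knob,hinge,beam]
Tick 5: prefer A, take orb from A; A=[-] B=[tube,oval,wedge] C=[urn,knob,hinge,beam,orb]
Tick 6: prefer B, take tube from B; A=[-] B=[oval,wedge] C=[urn,knob,hinge,beam,orb,tube]
Tick 7: prefer A, take oval from B; A=[-] B=[wedge] C=[urn,knob,hinge,beam,orb,tube,oval]
Tick 8: prefer B, take wedge from B; A=[-] B=[-] C=[urn,knob,hinge,beam,orb,tube,oval,wedge]

Answer: urn knob hinge beam orb tube oval wedge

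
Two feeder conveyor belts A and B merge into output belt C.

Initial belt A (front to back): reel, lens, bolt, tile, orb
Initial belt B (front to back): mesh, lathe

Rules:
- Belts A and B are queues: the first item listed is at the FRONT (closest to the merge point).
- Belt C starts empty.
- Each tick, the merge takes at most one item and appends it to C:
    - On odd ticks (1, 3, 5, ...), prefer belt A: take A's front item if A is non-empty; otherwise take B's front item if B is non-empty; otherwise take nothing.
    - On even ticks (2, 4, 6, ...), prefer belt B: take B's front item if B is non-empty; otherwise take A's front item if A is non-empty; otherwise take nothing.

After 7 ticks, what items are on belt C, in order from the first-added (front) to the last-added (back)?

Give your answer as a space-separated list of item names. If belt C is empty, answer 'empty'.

Answer: reel mesh lens lathe bolt tile orb

Derivation:
Tick 1: prefer A, take reel from A; A=[lens,bolt,tile,orb] B=[mesh,lathe] C=[reel]
Tick 2: prefer B, take mesh from B; A=[lens,bolt,tile,orb] B=[lathe] C=[reel,mesh]
Tick 3: prefer A, take lens from A; A=[bolt,tile,orb] B=[lathe] C=[reel,mesh,lens]
Tick 4: prefer B, take lathe from B; A=[bolt,tile,orb] B=[-] C=[reel,mesh,lens,lathe]
Tick 5: prefer A, take bolt from A; A=[tile,orb] B=[-] C=[reel,mesh,lens,lathe,bolt]
Tick 6: prefer B, take tile from A; A=[orb] B=[-] C=[reel,mesh,lens,lathe,bolt,tile]
Tick 7: prefer A, take orb from A; A=[-] B=[-] C=[reel,mesh,lens,lathe,bolt,tile,orb]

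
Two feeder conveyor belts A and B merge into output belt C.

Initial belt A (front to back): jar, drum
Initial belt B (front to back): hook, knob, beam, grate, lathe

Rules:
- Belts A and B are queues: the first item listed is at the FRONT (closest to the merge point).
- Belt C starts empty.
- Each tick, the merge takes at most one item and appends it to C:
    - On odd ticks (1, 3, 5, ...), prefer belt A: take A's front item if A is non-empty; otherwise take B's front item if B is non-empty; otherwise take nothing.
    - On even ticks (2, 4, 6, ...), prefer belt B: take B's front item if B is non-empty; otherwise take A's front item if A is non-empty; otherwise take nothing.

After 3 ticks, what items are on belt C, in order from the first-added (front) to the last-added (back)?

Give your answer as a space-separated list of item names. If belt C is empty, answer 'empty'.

Answer: jar hook drum

Derivation:
Tick 1: prefer A, take jar from A; A=[drum] B=[hook,knob,beam,grate,lathe] C=[jar]
Tick 2: prefer B, take hook from B; A=[drum] B=[knob,beam,grate,lathe] C=[jar,hook]
Tick 3: prefer A, take drum from A; A=[-] B=[knob,beam,grate,lathe] C=[jar,hook,drum]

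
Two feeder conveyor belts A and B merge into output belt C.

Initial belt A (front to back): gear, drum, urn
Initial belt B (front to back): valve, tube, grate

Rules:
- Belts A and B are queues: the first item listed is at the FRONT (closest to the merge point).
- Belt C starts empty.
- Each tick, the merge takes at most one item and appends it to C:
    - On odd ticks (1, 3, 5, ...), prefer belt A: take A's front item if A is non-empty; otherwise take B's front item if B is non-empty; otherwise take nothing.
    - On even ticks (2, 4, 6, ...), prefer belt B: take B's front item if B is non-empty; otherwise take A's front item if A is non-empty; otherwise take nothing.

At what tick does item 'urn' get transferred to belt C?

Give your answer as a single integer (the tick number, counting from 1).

Tick 1: prefer A, take gear from A; A=[drum,urn] B=[valve,tube,grate] C=[gear]
Tick 2: prefer B, take valve from B; A=[drum,urn] B=[tube,grate] C=[gear,valve]
Tick 3: prefer A, take drum from A; A=[urn] B=[tube,grate] C=[gear,valve,drum]
Tick 4: prefer B, take tube from B; A=[urn] B=[grate] C=[gear,valve,drum,tube]
Tick 5: prefer A, take urn from A; A=[-] B=[grate] C=[gear,valve,drum,tube,urn]

Answer: 5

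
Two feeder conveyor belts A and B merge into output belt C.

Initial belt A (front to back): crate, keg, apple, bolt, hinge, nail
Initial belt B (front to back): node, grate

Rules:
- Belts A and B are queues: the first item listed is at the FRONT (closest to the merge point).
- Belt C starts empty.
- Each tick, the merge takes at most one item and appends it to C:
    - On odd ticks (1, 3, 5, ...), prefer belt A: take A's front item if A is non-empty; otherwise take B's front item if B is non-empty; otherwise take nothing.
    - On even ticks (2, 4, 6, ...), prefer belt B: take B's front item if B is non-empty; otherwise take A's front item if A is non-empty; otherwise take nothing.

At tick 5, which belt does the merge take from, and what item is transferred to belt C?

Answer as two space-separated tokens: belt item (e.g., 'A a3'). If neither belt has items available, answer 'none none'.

Tick 1: prefer A, take crate from A; A=[keg,apple,bolt,hinge,nail] B=[node,grate] C=[crate]
Tick 2: prefer B, take node from B; A=[keg,apple,bolt,hinge,nail] B=[grate] C=[crate,node]
Tick 3: prefer A, take keg from A; A=[apple,bolt,hinge,nail] B=[grate] C=[crate,node,keg]
Tick 4: prefer B, take grate from B; A=[apple,bolt,hinge,nail] B=[-] C=[crate,node,keg,grate]
Tick 5: prefer A, take apple from A; A=[bolt,hinge,nail] B=[-] C=[crate,node,keg,grate,apple]

Answer: A apple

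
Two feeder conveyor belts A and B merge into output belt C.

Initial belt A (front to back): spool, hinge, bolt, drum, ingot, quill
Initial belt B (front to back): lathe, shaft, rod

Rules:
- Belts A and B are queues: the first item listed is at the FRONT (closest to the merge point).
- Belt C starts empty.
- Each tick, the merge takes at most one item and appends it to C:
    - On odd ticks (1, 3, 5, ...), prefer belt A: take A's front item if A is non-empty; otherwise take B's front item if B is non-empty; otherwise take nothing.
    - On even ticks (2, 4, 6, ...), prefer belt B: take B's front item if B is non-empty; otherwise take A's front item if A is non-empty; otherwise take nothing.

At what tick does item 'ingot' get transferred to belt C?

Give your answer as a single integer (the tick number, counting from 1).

Tick 1: prefer A, take spool from A; A=[hinge,bolt,drum,ingot,quill] B=[lathe,shaft,rod] C=[spool]
Tick 2: prefer B, take lathe from B; A=[hinge,bolt,drum,ingot,quill] B=[shaft,rod] C=[spool,lathe]
Tick 3: prefer A, take hinge from A; A=[bolt,drum,ingot,quill] B=[shaft,rod] C=[spool,lathe,hinge]
Tick 4: prefer B, take shaft from B; A=[bolt,drum,ingot,quill] B=[rod] C=[spool,lathe,hinge,shaft]
Tick 5: prefer A, take bolt from A; A=[drum,ingot,quill] B=[rod] C=[spool,lathe,hinge,shaft,bolt]
Tick 6: prefer B, take rod from B; A=[drum,ingot,quill] B=[-] C=[spool,lathe,hinge,shaft,bolt,rod]
Tick 7: prefer A, take drum from A; A=[ingot,quill] B=[-] C=[spool,lathe,hinge,shaft,bolt,rod,drum]
Tick 8: prefer B, take ingot from A; A=[quill] B=[-] C=[spool,lathe,hinge,shaft,bolt,rod,drum,ingot]

Answer: 8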